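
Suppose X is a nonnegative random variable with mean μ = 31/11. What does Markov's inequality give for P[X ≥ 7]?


μ = E[X] = 31/11, a = 7.
Markov: P[X ≥ 7] ≤ μ/a = (31/11)/7 = 31/77.
Numerically: ≈ 0.40260.
(Since a = 7 > μ = 2.81818, the bound 31/77 is < 1 and informative.)

P[X ≥ 7] ≤ 31/77 ≈ 0.40260.


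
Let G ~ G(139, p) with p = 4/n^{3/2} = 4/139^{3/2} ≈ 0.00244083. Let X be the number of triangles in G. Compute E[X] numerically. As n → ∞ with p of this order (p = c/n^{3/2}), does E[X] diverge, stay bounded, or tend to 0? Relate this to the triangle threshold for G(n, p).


Number of potential triangles: C(139, 3) = 437989.
Each occurs with probability p³ ≈ (0.00244083)³ ≈ 1.45416395e-08.
By linearity: E[X] = C(139, 3)·p³ ≈ 437989 · 1.45416395e-08 ≈ 0.006369.
Since α = 3/2 > 1, p = c/n^{3/2} = o(1/n) is below the triangle threshold p ~ 1/n. Asymptotically E[X] ~ (c³/6)·n^{3(1−α)} = (4³/6)·n^{-1.5} → 0, so by Markov's inequality G has no triangles w.h.p.

E[X] ≈ 0.006369; in regime p = Θ(1/n^{3/2}) E[X] tends to 0 (below the triangle threshold p ~ 1/n).


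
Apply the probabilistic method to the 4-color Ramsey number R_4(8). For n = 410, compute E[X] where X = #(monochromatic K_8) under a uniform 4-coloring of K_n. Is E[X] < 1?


E[X] = C(410, 8) · 4^{1 − 28} = 18488798173326195 · 4^{−27} = 18488798173326195/18014398509481984.
As a reduced fraction: E[X] = 18488798173326195/18014398509481984 ≈ 1.026334.
Is E[X] < 1? NO.
Since E[X] ≥ 1, the first-moment bound is inconclusive at n = 410; it does NOT by itself certify R_4(8) > 410.

E[X] = 18488798173326195/18014398509481984 ≈ 1.026334; E[X] ≥ 1; first-moment method inconclusive here.


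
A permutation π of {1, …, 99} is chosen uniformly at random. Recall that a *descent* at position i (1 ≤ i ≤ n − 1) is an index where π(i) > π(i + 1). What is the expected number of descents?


Write X = Σ X_I over i = 1, …, 98, with X_I the indicator of one descent.
There are 98 indicators.
For each fixed i, the pair (π(i), π(i+1)) is a uniformly random ordered pair of distinct values from {1, …, 99}; by symmetry P[π(i) > π(i+1)] = 1/2.
By linearity: E[X] = 98 · (1/2) = (99 − 1) · (1/2) = 49 ≈ 49.00000.

E[X] = 49 = 49.00000.


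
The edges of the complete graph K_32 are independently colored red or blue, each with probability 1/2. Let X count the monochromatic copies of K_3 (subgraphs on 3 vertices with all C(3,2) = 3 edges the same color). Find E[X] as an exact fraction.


Let X = Σ_S X_S over the C(32, 3) = 4960 subsets S of size 3, where X_S = 1 if the K_3 on S is monochromatic.
For a fixed S, the K_3 on S has C(3, 2) = 3 edges. P[all 3 edges red] = (1/2)^3, and likewise for blue, so P[monochromatic] = 2·(1/2)^3 = 2^{1 − 3} = 1/4.
Summing: E[X] = C(32, 3) · 2^{1 − 3} = 4960 · 1/4 = 1240.
Numerically: E[X] ≈ 1240.000000.

E[X] = C(32,3)·2^(1−C(3,2)) = 1240 ≈ 1240.000000.


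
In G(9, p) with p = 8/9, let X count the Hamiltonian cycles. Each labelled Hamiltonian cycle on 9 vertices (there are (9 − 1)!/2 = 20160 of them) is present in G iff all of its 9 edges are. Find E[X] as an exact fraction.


K_9 has (9 − 1)!/2 = 20160 labelled Hamiltonian cycles.
For each such Hamiltonian cycle H, let X_H = 1 if all 9 edges of H are present in G. Then P[X_H = 1] = p^{9} = (8/9)^{9} = 134217728/387420489.
By linearity of expectation: E[X] = Σ_H E[X_H] = 20160 · p^{9} = 20160 · 134217728/387420489 = 300647710720/43046721.
Numerically: E[X] ≈ 6984.

E[X] = 20160 · (8/9)^{9} = 300647710720/43046721 ≈ 6984.


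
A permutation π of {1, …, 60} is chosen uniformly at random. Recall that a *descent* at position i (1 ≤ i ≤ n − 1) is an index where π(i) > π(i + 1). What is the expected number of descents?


Write X = Σ X_I over i = 1, …, 59, with X_I the indicator of one descent.
There are 59 indicators.
For each fixed i, the pair (π(i), π(i+1)) is a uniformly random ordered pair of distinct values from {1, …, 60}; by symmetry P[π(i) > π(i+1)] = 1/2.
By linearity: E[X] = 59 · (1/2) = (60 − 1) · (1/2) = 59/2 ≈ 29.500000.

E[X] = 59/2 = 29.500000.


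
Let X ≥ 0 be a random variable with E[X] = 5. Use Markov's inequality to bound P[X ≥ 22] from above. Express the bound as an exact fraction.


μ = E[X] = 5, a = 22.
Markov: P[X ≥ 22] ≤ μ/a = (5)/22 = 5/22.
Numerically: ≈ 0.227273.
(Since a = 22 > μ = 5.000000, the bound 5/22 is < 1 and informative.)

P[X ≥ 22] ≤ 5/22 ≈ 0.227273.


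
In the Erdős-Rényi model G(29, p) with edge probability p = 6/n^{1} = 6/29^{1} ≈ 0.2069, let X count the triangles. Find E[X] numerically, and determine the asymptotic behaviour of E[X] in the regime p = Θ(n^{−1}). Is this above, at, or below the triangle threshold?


Number of potential triangles: C(29, 3) = 3654.
Each occurs with probability p³ ≈ (0.2069)³ ≈ 8.8564517e-03.
By linearity: E[X] = C(29, 3)·p³ ≈ 3654 · 8.8564517e-03 ≈ 32.36147.
Here α = 1, so p = 6/n is exactly at the triangle threshold p ~ 1/n. Asymptotically E[X] → c³/6 = 6³/6 = 36 ≈ 36.00000, a bounded constant. In this regime the triangle count is asymptotically Poisson(c³/6).

E[X] ≈ 32.36147; in regime p = Θ(1/n^{1}) E[X] stays bounded (at the triangle threshold p ~ 1/n).


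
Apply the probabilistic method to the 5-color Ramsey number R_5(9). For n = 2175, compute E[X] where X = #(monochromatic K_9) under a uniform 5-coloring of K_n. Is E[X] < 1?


E[X] = C(2175, 9) · 5^{1 − 36} = 2952382442121838483046575 · 5^{−35} = 2952382442121838483046575/2910383045673370361328125.
As a reduced fraction: E[X] = 118095297684873539321863/116415321826934814453125 ≈ 1.0144309.
Is E[X] < 1? NO.
Since E[X] ≥ 1, the first-moment bound is inconclusive at n = 2175; it does NOT by itself certify R_5(9) > 2175.

E[X] = 118095297684873539321863/116415321826934814453125 ≈ 1.0144309; E[X] ≥ 1; first-moment method inconclusive here.


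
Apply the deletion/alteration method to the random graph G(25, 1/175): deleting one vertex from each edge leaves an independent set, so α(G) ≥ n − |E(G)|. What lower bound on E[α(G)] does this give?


E[|E(G)|] = C(25, 2)·p = 300 · (1/175) = 12/7.
E[α(G)] ≥ n − E[|E(G)|] = 25 − 12/7 = 163/7.
Numerically: ≈ 23.286.
(This is only a lower bound; the true E[α(G)] may be larger.)

E[α(G)] ≥ 163/7 ≈ 23.286.


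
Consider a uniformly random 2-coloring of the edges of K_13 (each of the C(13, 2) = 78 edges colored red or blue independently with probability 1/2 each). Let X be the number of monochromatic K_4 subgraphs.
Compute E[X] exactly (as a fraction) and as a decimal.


Let X = Σ_S X_S over the C(13, 4) = 715 subsets S of size 4, where X_S = 1 if the K_4 on S is monochromatic.
For a fixed S, the K_4 on S has C(4, 2) = 6 edges. P[all 6 edges red] = (1/2)^6, and likewise for blue, so P[monochromatic] = 2·(1/2)^6 = 2^{1 − 6} = 1/32.
By linearity: E[X] = C(13, 4) · 2^{1 − 6} = 715 · 1/32 = 715/32.
Numerically: E[X] ≈ 22.34375.

E[X] = C(13,4)·2^(1−C(4,2)) = 715/32 ≈ 22.34375.


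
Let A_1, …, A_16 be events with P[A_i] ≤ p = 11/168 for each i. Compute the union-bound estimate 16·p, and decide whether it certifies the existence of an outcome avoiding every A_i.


Union bound: P[∪_{i=1}^{16} A_i] ≤ Σ_i P[A_i] ≤ 16·p = 16·(11/168) = 22/21.
Numerically: 22/21 ≈ 1.0476190.
Is 22/21 < 1? NO.
Since the bound 22/21 is ≥ 1, the union bound is uninformative here; it does NOT by itself certify existence.

16·p = 22/21 ≈ 1.0476190; existence NOT certified by the union bound.


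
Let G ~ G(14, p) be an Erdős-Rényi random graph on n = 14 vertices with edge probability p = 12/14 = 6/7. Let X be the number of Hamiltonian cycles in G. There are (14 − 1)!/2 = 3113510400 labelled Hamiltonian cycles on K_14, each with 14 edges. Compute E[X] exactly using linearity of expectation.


K_14 has (14 − 1)!/2 = 3113510400 labelled Hamiltonian cycles.
For each such Hamiltonian cycle H, let X_H = 1 if all 14 edges of H are present in G. Then P[X_H = 1] = p^{14} = (6/7)^{14} = 78364164096/678223072849.
By linearity of expectation: E[X] = Σ_H E[X_H] = 3113510400 · p^{14} = 3113510400 · 78364164096/678223072849 = 34855377128600371200/96889010407.
Numerically: E[X] ≈ 3.597e+08.

E[X] = 3113510400 · (6/7)^{14} = 34855377128600371200/96889010407 ≈ 3.597e+08.


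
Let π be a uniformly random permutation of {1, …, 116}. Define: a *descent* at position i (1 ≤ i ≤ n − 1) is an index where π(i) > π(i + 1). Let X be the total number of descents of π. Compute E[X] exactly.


Write X = Σ X_I over i = 1, …, 115, with X_I the indicator of one descent.
There are 115 indicators.
For each fixed i, the pair (π(i), π(i+1)) is a uniformly random ordered pair of distinct values from {1, …, 116}; by symmetry P[π(i) > π(i+1)] = 1/2.
By linearity: E[X] = 115 · (1/2) = (116 − 1) · (1/2) = 115/2 ≈ 57.500000.

E[X] = 115/2 = 57.500000.


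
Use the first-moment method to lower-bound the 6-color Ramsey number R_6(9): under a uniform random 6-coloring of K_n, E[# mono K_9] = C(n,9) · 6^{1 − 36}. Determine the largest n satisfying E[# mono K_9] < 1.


We need C(n, 9) · 6^{1 − 36} < 1, i.e. C(n, 9) < 6^{36 − 1} = 1719070799748422591028658176.
Check values of n near the boundary:
  n = 4406: C(4406, 9) = 1710356485221788389505285700; 1710356485221788389505285700 < 1719070799748422591028658176? YES
  n = 4407: C(4407, 9) = 1713856532599459170657070050; 1713856532599459170657070050 < 1719070799748422591028658176? YES
  n = 4408: C(4408, 9) = 1717362945146264156457459600; 1717362945146264156457459600 < 1719070799748422591028658176? YES
  n = 4409: C(4409, 9) = 1720875732988608787686577131; 1720875732988608787686577131 < 1719070799748422591028658176? NO
  n = 4410: C(4410, 9) = 1724394906266704102180823710; 1724394906266704102180823710 < 1719070799748422591028658176? NO
The largest n with C(n, 9) < 1719070799748422591028658176 is n = 4408 (where E[X] = 35778394690547169926197075/35813974994758803979763712 ≈ 0.999). Hence R_6(9) > 4408, i.e. R_6(9) ≥ 4409.

Largest n = 4408; hence R_6(9) > 4408.


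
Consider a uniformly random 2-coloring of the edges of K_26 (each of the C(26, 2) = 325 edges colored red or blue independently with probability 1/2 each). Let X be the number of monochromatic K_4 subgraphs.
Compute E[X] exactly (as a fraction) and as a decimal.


Let X = Σ_S X_S over the C(26, 4) = 14950 subsets S of size 4, where X_S = 1 if the K_4 on S is monochromatic.
For a fixed S, the K_4 on S has C(4, 2) = 6 edges. P[all 6 edges red] = (1/2)^6, and likewise for blue, so P[monochromatic] = 2·(1/2)^6 = 2^{1 − 6} = 1/32.
Summing: E[X] = C(26, 4) · 2^{1 − 6} = 14950 · 1/32 = 7475/16.
Numerically: E[X] ≈ 467.1875.

E[X] = C(26,4)·2^(1−C(4,2)) = 7475/16 ≈ 467.1875.


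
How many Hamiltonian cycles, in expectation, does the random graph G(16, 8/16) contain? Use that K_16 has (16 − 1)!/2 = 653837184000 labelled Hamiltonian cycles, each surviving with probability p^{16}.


K_16 has (16 − 1)!/2 = 653837184000 labelled Hamiltonian cycles.
For each such Hamiltonian cycle H, let X_H = 1 if all 16 edges of H are present in G. Then P[X_H = 1] = p^{16} = (1/2)^{16} = 1/65536.
By linearity of expectation: E[X] = Σ_H E[X_H] = 653837184000 · p^{16} = 653837184000 · 1/65536 = 638512875/64.
Numerically: E[X] ≈ 9.98e+06.

E[X] = 653837184000 · (1/2)^{16} = 638512875/64 ≈ 9.98e+06.


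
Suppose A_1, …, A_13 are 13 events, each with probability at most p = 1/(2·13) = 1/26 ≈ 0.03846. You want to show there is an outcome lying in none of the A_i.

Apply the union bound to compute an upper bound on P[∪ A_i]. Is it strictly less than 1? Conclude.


Union bound: P[∪_{i=1}^{13} A_i] ≤ Σ_i P[A_i] ≤ 13·p = 13·(1/26) = 1/2.
Numerically: 1/2 ≈ 0.50000.
Is 1/2 < 1? YES.
Since P[∪ A_i] ≤ 1/2 < 1, the complement has P[∩ A_i^c] ≥ 1 − 1/2 = 1/2 > 0, so some outcome avoids every A_i.

13·p = 1/2 ≈ 0.50000; existence CERTIFIED by the union bound.


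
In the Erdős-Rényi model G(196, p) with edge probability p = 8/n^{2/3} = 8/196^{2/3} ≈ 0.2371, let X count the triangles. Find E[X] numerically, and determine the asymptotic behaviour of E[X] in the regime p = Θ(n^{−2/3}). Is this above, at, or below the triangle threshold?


Number of potential triangles: C(196, 3) = 1235780.
Each occurs with probability p³ ≈ (0.2371)³ ≈ 1.332778e-02.
By linearity: E[X] = C(196, 3)·p³ ≈ 1235780 · 1.332778e-02 ≈ 16470.2041.
Since α = 2/3 < 1, p = c/n^{2/3} ≫ 1/n is above the triangle threshold p ~ 1/n. Asymptotically E[X] ~ (c³/6)·n^{3(1−α)} = (8³/6)·n^{1} → ∞; triangles are abundant w.h.p.

E[X] ≈ 16470.2041; in regime p = Θ(1/n^{2/3}) E[X] diverges (above the triangle threshold p ~ 1/n).


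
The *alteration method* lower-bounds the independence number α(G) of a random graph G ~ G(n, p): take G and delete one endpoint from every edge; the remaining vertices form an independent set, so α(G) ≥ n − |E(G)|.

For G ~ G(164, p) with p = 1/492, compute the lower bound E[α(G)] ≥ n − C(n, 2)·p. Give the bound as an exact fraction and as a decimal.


E[|E(G)|] = C(164, 2)·p = 13366 · (1/492) = 163/6.
E[α(G)] ≥ n − E[|E(G)|] = 164 − 163/6 = 821/6.
Numerically: ≈ 136.833333.
(This is only a lower bound; the true E[α(G)] may be larger.)

E[α(G)] ≥ 821/6 ≈ 136.833333.


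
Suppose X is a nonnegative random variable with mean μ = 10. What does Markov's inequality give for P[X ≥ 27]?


μ = E[X] = 10, a = 27.
Markov: P[X ≥ 27] ≤ μ/a = (10)/27 = 10/27.
Numerically: ≈ 0.37037.
(Since a = 27 > μ = 10.00000, the bound 10/27 is < 1 and informative.)

P[X ≥ 27] ≤ 10/27 ≈ 0.37037.


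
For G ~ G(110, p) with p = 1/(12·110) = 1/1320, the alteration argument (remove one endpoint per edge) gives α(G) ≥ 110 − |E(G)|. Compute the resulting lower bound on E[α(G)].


E[|E(G)|] = C(110, 2)·p = 5995 · (1/1320) = 109/24.
E[α(G)] ≥ n − E[|E(G)|] = 110 − 109/24 = 2531/24.
Numerically: ≈ 105.458333.
(This is only a lower bound; the true E[α(G)] may be larger.)

E[α(G)] ≥ 2531/24 ≈ 105.458333.


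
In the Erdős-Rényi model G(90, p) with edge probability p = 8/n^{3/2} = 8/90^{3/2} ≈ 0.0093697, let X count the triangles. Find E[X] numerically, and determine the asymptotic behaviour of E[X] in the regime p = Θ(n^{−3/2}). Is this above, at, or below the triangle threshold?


Number of potential triangles: C(90, 3) = 117480.
Each occurs with probability p³ ≈ (0.0093697)³ ≈ 8.2258099e-07.
By linearity: E[X] = C(90, 3)·p³ ≈ 117480 · 8.2258099e-07 ≈ 0.09664.
Since α = 3/2 > 1, p = c/n^{3/2} = o(1/n) is below the triangle threshold p ~ 1/n. Asymptotically E[X] ~ (c³/6)·n^{3(1−α)} = (8³/6)·n^{-1.5} → 0, so by Markov's inequality G has no triangles w.h.p.

E[X] ≈ 0.09664; in regime p = Θ(1/n^{3/2}) E[X] tends to 0 (below the triangle threshold p ~ 1/n).


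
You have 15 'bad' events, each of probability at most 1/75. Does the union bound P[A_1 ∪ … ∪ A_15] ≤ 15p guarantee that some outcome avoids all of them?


Union bound: P[∪_{i=1}^{15} A_i] ≤ Σ_i P[A_i] ≤ 15·p = 15·(1/75) = 1/5.
Numerically: 1/5 ≈ 0.2000000.
Is 1/5 < 1? YES.
Since P[∪ A_i] ≤ 1/5 < 1, the complement has P[∩ A_i^c] ≥ 1 − 1/5 = 4/5 > 0, so some outcome avoids every A_i.

15·p = 1/5 ≈ 0.2000000; existence CERTIFIED by the union bound.


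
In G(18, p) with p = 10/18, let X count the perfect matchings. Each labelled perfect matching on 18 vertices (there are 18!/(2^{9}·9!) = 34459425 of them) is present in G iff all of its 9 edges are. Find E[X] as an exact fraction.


K_18 has 18!/(2^{9}·9!) = 34459425 labelled perfect matchings.
For each such perfect matching H, let X_H = 1 if all 9 edges of H are present in G. Then P[X_H = 1] = p^{9} = (5/9)^{9} = 1953125/387420489.
By linearity of expectation: E[X] = Σ_H E[X_H] = 34459425 · p^{9} = 34459425 · 1953125/387420489 = 830908203125/4782969.
Numerically: E[X] ≈ 173722.

E[X] = 34459425 · (5/9)^{9} = 830908203125/4782969 ≈ 173722.


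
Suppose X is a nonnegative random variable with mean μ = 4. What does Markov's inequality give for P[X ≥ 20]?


μ = E[X] = 4, a = 20.
Markov: P[X ≥ 20] ≤ μ/a = (4)/20 = 1/5.
Numerically: ≈ 0.200000.
(Since a = 20 > μ = 4.000000, the bound 1/5 is < 1 and informative.)

P[X ≥ 20] ≤ 1/5 ≈ 0.200000.


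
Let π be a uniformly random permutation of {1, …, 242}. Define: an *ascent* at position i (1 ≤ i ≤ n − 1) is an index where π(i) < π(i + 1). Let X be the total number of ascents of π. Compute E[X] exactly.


Write X = Σ X_I over i = 1, …, 241, with X_I the indicator of one ascent.
There are 241 indicators.
For each fixed i, the pair (π(i), π(i+1)) is a uniformly random ordered pair of distinct values from {1, …, 242}; by symmetry P[π(i) < π(i+1)] = 1/2.
By linearity: E[X] = 241 · (1/2) = (242 − 1) · (1/2) = 241/2 ≈ 120.50000.

E[X] = 241/2 = 120.50000.


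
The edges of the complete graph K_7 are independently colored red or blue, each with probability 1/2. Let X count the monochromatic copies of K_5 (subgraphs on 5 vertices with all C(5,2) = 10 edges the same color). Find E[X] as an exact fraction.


Let X = Σ_S X_S over the C(7, 5) = 21 subsets S of size 5, where X_S = 1 if the K_5 on S is monochromatic.
For a fixed S, the K_5 on S has C(5, 2) = 10 edges. P[all 10 edges red] = (1/2)^10, and likewise for blue, so P[monochromatic] = 2·(1/2)^10 = 2^{1 − 10} = 1/512.
By linearity of expectation: E[X] = C(7, 5) · 2^{1 − 10} = 21 · 1/512 = 21/512.
Numerically: E[X] ≈ 0.04102.

E[X] = C(7,5)·2^(1−C(5,2)) = 21/512 ≈ 0.04102.


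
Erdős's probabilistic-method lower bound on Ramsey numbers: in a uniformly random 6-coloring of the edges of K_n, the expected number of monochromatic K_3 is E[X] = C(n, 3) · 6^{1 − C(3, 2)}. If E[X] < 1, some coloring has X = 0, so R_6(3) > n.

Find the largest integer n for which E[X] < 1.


We need C(n, 3) · 6^{1 − 3} < 1, i.e. C(n, 3) < 6^{3 − 1} = 36.
Check values of n near the boundary:
  n = 3: C(3, 3) = 1; 1 < 36? YES
  n = 4: C(4, 3) = 4; 4 < 36? YES
  n = 5: C(5, 3) = 10; 10 < 36? YES
  n = 6: C(6, 3) = 20; 20 < 36? YES
  n = 7: C(7, 3) = 35; 35 < 36? YES
  n = 8: C(8, 3) = 56; 56 < 36? NO
  n = 9: C(9, 3) = 84; 84 < 36? NO
The largest n with C(n, 3) < 36 is n = 7 (where E[X] = 35/36 ≈ 0.9722222). Hence R_6(3) > 7, i.e. R_6(3) ≥ 8.

Largest n = 7; hence R_6(3) > 7.


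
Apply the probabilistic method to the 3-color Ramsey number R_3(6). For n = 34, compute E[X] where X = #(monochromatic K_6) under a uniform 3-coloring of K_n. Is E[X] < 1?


E[X] = C(34, 6) · 3^{1 − 15} = 1344904 · 3^{−14} = 1344904/4782969.
As a reduced fraction: E[X] = 1344904/4782969 ≈ 0.28119.
Is E[X] < 1? YES.
Since E[X] < 1, there exists a 3-coloring of K_{34} with no monochromatic K_6; hence R_3(6) > 34.

E[X] = 1344904/4782969 ≈ 0.28119; E[X] < 1, so R_3(6) > 34.


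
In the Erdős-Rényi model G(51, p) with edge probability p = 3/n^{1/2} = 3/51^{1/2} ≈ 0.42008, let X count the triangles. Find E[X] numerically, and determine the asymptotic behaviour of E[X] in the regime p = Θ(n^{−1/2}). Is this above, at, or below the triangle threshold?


Number of potential triangles: C(51, 3) = 20825.
Each occurs with probability p³ ≈ (0.42008)³ ≈ 7.4132475e-02.
By linearity: E[X] = C(51, 3)·p³ ≈ 20825 · 7.4132475e-02 ≈ 1543.80879.
Since α = 1/2 < 1, p = c/n^{1/2} ≫ 1/n is above the triangle threshold p ~ 1/n. Asymptotically E[X] ~ (c³/6)·n^{3(1−α)} = (3³/6)·n^{1.5} → ∞; triangles are abundant w.h.p.

E[X] ≈ 1543.80879; in regime p = Θ(1/n^{1/2}) E[X] diverges (above the triangle threshold p ~ 1/n).


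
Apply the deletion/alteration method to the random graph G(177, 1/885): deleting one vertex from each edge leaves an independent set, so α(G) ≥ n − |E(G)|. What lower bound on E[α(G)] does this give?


E[|E(G)|] = C(177, 2)·p = 15576 · (1/885) = 88/5.
E[α(G)] ≥ n − E[|E(G)|] = 177 − 88/5 = 797/5.
Numerically: ≈ 159.40000.
(This is only a lower bound; the true E[α(G)] may be larger.)

E[α(G)] ≥ 797/5 ≈ 159.40000.


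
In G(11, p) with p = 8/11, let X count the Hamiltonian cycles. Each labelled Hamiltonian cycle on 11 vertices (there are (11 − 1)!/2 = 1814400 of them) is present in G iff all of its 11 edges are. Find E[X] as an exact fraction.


K_11 has (11 − 1)!/2 = 1814400 labelled Hamiltonian cycles.
For each such Hamiltonian cycle H, let X_H = 1 if all 11 edges of H are present in G. Then P[X_H = 1] = p^{11} = (8/11)^{11} = 8589934592/285311670611.
By linearity of expectation: E[X] = Σ_H E[X_H] = 1814400 · p^{11} = 1814400 · 8589934592/285311670611 = 15585577323724800/285311670611.
Numerically: E[X] ≈ 54626.

E[X] = 1814400 · (8/11)^{11} = 15585577323724800/285311670611 ≈ 54626.


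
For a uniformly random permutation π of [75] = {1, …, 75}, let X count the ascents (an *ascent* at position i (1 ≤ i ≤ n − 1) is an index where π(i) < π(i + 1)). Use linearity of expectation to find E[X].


Write X = Σ X_I over i = 1, …, 74, with X_I the indicator of one ascent.
There are 74 indicators.
For each fixed i, the pair (π(i), π(i+1)) is a uniformly random ordered pair of distinct values from {1, …, 75}; by symmetry P[π(i) < π(i+1)] = 1/2.
By linearity: E[X] = 74 · (1/2) = (75 − 1) · (1/2) = 37 ≈ 37.00000.

E[X] = 37 = 37.00000.


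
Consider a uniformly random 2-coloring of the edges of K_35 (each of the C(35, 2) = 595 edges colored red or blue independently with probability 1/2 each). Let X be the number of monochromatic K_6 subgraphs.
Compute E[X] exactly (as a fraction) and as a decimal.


Let X = Σ_S X_S over the C(35, 6) = 1623160 subsets S of size 6, where X_S = 1 if the K_6 on S is monochromatic.
For a fixed S, the K_6 on S has C(6, 2) = 15 edges. P[all 15 edges red] = (1/2)^15, and likewise for blue, so P[monochromatic] = 2·(1/2)^15 = 2^{1 − 15} = 1/16384.
By linearity: E[X] = C(35, 6) · 2^{1 − 15} = 1623160 · 1/16384 = 202895/2048.
Numerically: E[X] ≈ 99.069824.

E[X] = C(35,6)·2^(1−C(6,2)) = 202895/2048 ≈ 99.069824.


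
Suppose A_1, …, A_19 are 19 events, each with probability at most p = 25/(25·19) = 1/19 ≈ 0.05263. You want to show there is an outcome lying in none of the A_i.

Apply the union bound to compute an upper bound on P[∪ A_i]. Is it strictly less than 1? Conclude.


Union bound: P[∪_{i=1}^{19} A_i] ≤ Σ_i P[A_i] ≤ 19·p = 19·(1/19) = 1.
Numerically: 1 ≈ 1.00000.
Is 1 < 1? NO.
Since the bound 1 is ≥ 1, the union bound is uninformative here; it does NOT by itself certify existence.

19·p = 1 ≈ 1.00000; existence NOT certified by the union bound.


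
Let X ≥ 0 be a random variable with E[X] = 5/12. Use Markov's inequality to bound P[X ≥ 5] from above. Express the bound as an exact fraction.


μ = E[X] = 5/12, a = 5.
Markov: P[X ≥ 5] ≤ μ/a = (5/12)/5 = 1/12.
Numerically: ≈ 0.083333.
(Since a = 5 > μ = 0.416667, the bound 1/12 is < 1 and informative.)

P[X ≥ 5] ≤ 1/12 ≈ 0.083333.


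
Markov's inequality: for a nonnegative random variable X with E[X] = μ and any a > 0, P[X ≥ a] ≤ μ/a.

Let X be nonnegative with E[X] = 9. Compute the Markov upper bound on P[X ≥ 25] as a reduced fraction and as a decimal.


μ = E[X] = 9, a = 25.
Markov: P[X ≥ 25] ≤ μ/a = (9)/25 = 9/25.
Numerically: ≈ 0.360000.
(Since a = 25 > μ = 9.000000, the bound 9/25 is < 1 and informative.)

P[X ≥ 25] ≤ 9/25 ≈ 0.360000.


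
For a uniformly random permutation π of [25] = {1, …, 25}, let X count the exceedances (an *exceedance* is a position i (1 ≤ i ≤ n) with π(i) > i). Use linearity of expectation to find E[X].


Write X = Σ_{i=1}^{25} X_i, where X_i = 1_{π(i) > i}.
For each fixed i, π(i) is uniform over {1, …, 25} (marginal of a uniform permutation), so P[π(i) > i] = (n − i)/n. Summing: Σ_{i=1}^{25} (n − i)/n = (0 + 1 + … + 24)/25 = 25(25 − 1)/(2·25) = (25 − 1)/2.
Hence E[X] = Σ_{i=1}^{25} (25 − i)/25 = 12 ≈ 12.00000.

E[X] = 12 = 12.00000.


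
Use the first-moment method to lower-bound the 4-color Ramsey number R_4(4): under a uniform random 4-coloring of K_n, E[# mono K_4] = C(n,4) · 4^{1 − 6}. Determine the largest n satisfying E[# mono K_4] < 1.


We need C(n, 4) · 4^{1 − 6} < 1, i.e. C(n, 4) < 4^{6 − 1} = 1024.
Check values of n near the boundary:
  n = 12: C(12, 4) = 495; 495 < 1024? YES
  n = 13: C(13, 4) = 715; 715 < 1024? YES
  n = 14: C(14, 4) = 1001; 1001 < 1024? YES
  n = 15: C(15, 4) = 1365; 1365 < 1024? NO
The largest n with C(n, 4) < 1024 is n = 14 (where E[X] = 1001/1024 ≈ 0.978). Hence R_4(4) > 14, i.e. R_4(4) ≥ 15.

Largest n = 14; hence R_4(4) > 14.


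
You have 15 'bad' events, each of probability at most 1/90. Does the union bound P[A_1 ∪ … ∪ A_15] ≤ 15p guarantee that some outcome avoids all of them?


Union bound: P[∪_{i=1}^{15} A_i] ≤ Σ_i P[A_i] ≤ 15·p = 15·(1/90) = 1/6.
Numerically: 1/6 ≈ 0.167.
Is 1/6 < 1? YES.
Since P[∪ A_i] ≤ 1/6 < 1, the complement has P[∩ A_i^c] ≥ 1 − 1/6 = 5/6 > 0, so some outcome avoids every A_i.

15·p = 1/6 ≈ 0.167; existence CERTIFIED by the union bound.


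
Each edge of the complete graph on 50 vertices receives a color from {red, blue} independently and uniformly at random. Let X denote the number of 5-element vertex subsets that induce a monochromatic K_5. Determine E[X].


Let X = Σ_S X_S over the C(50, 5) = 2118760 subsets S of size 5, where X_S = 1 if the K_5 on S is monochromatic.
For a fixed S, the K_5 on S has C(5, 2) = 10 edges. P[all 10 edges red] = (1/2)^10, and likewise for blue, so P[monochromatic] = 2·(1/2)^10 = 2^{1 − 10} = 1/512.
By linearity of expectation: E[X] = C(50, 5) · 2^{1 − 10} = 2118760 · 1/512 = 264845/64.
Numerically: E[X] ≈ 4138.203125.

E[X] = C(50,5)·2^(1−C(5,2)) = 264845/64 ≈ 4138.203125.


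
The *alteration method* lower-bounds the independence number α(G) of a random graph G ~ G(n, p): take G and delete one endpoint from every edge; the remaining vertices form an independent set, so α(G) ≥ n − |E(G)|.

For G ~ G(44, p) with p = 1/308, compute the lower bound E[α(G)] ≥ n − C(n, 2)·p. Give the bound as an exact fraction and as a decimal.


E[|E(G)|] = C(44, 2)·p = 946 · (1/308) = 43/14.
E[α(G)] ≥ n − E[|E(G)|] = 44 − 43/14 = 573/14.
Numerically: ≈ 40.929.
(This is only a lower bound; the true E[α(G)] may be larger.)

E[α(G)] ≥ 573/14 ≈ 40.929.


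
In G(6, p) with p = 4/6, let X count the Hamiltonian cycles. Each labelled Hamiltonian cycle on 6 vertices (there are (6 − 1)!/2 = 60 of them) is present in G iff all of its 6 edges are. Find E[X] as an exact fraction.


K_6 has (6 − 1)!/2 = 60 labelled Hamiltonian cycles.
For each such Hamiltonian cycle H, let X_H = 1 if all 6 edges of H are present in G. Then P[X_H = 1] = p^{6} = (2/3)^{6} = 64/729.
By linearity: E[X] = Σ_H E[X_H] = 60 · p^{6} = 60 · 64/729 = 1280/243.
Numerically: E[X] ≈ 5.267.

E[X] = 60 · (2/3)^{6} = 1280/243 ≈ 5.267.


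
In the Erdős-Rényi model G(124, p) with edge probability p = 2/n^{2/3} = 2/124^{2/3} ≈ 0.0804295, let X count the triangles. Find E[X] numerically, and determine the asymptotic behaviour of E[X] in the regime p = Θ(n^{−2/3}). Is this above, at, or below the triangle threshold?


Number of potential triangles: C(124, 3) = 310124.
Each occurs with probability p³ ≈ (0.0804295)³ ≈ 5.20291363e-04.
By linearity: E[X] = C(124, 3)·p³ ≈ 310124 · 5.20291363e-04 ≈ 161.354839.
Since α = 2/3 < 1, p = c/n^{2/3} ≫ 1/n is above the triangle threshold p ~ 1/n. Asymptotically E[X] ~ (c³/6)·n^{3(1−α)} = (2³/6)·n^{1} → ∞; triangles are abundant w.h.p.

E[X] ≈ 161.354839; in regime p = Θ(1/n^{2/3}) E[X] diverges (above the triangle threshold p ~ 1/n).


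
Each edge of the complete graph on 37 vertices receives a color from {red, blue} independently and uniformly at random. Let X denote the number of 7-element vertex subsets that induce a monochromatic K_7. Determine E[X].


Let X = Σ_S X_S over the C(37, 7) = 10295472 subsets S of size 7, where X_S = 1 if the K_7 on S is monochromatic.
For a fixed S, the K_7 on S has C(7, 2) = 21 edges. P[all 21 edges red] = (1/2)^21, and likewise for blue, so P[monochromatic] = 2·(1/2)^21 = 2^{1 − 21} = 1/1048576.
Summing: E[X] = C(37, 7) · 2^{1 − 21} = 10295472 · 1/1048576 = 643467/65536.
Numerically: E[X] ≈ 9.818527.

E[X] = C(37,7)·2^(1−C(7,2)) = 643467/65536 ≈ 9.818527.


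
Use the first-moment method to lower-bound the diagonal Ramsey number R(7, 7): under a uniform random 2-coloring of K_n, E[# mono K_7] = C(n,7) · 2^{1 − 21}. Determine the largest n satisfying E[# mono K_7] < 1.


We need C(n, 7) · 2^{1 − 21} < 1, i.e. C(n, 7) < 2^{21 − 1} = 1048576.
Check values of n near the boundary:
  n = 24: C(24, 7) = 346104; 346104 < 1048576? YES
  n = 25: C(25, 7) = 480700; 480700 < 1048576? YES
  n = 26: C(26, 7) = 657800; 657800 < 1048576? YES
  n = 27: C(27, 7) = 888030; 888030 < 1048576? YES
  n = 28: C(28, 7) = 1184040; 1184040 < 1048576? NO
  n = 29: C(29, 7) = 1560780; 1560780 < 1048576? NO
The largest n with C(n, 7) < 1048576 is n = 27 (where E[X] = 444015/524288 ≈ 0.846891). Hence R(7, 7) > 27, i.e. R(7, 7) ≥ 28.

Largest n = 27; hence R(7, 7) > 27.


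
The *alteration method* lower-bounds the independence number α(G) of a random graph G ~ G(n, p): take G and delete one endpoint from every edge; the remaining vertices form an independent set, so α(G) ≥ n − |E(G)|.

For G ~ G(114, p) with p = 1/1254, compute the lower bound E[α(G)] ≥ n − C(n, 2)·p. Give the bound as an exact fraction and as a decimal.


E[|E(G)|] = C(114, 2)·p = 6441 · (1/1254) = 113/22.
E[α(G)] ≥ n − E[|E(G)|] = 114 − 113/22 = 2395/22.
Numerically: ≈ 108.864.
(This is only a lower bound; the true E[α(G)] may be larger.)

E[α(G)] ≥ 2395/22 ≈ 108.864.


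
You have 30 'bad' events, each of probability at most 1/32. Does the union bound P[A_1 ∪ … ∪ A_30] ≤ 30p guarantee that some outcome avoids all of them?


Union bound: P[∪_{i=1}^{30} A_i] ≤ Σ_i P[A_i] ≤ 30·p = 30·(1/32) = 15/16.
Numerically: 15/16 ≈ 0.938.
Is 15/16 < 1? YES.
Since P[∪ A_i] ≤ 15/16 < 1, the complement has P[∩ A_i^c] ≥ 1 − 15/16 = 1/16 > 0, so some outcome avoids every A_i.

30·p = 15/16 ≈ 0.938; existence CERTIFIED by the union bound.


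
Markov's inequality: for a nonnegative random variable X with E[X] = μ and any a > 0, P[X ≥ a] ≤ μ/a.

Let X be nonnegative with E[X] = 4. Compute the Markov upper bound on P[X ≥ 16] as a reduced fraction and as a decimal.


μ = E[X] = 4, a = 16.
Markov: P[X ≥ 16] ≤ μ/a = (4)/16 = 1/4.
Numerically: ≈ 0.250000.
(Since a = 16 > μ = 4.000000, the bound 1/4 is < 1 and informative.)

P[X ≥ 16] ≤ 1/4 ≈ 0.250000.


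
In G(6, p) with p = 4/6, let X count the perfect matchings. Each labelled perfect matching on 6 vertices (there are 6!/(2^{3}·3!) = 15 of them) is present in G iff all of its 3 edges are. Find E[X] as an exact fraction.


K_6 has 6!/(2^{3}·3!) = 15 labelled perfect matchings.
For each such perfect matching H, let X_H = 1 if all 3 edges of H are present in G. Then P[X_H = 1] = p^{3} = (2/3)^{3} = 8/27.
By linearity of expectation: E[X] = Σ_H E[X_H] = 15 · p^{3} = 15 · 8/27 = 40/9.
Numerically: E[X] ≈ 4.44.

E[X] = 15 · (2/3)^{3} = 40/9 ≈ 4.44.


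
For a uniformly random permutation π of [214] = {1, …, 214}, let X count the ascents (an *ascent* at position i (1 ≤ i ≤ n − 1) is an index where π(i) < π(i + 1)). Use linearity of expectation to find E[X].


Write X = Σ X_I over i = 1, …, 213, with X_I the indicator of one ascent.
There are 213 indicators.
For each fixed i, the pair (π(i), π(i+1)) is a uniformly random ordered pair of distinct values from {1, …, 214}; by symmetry P[π(i) < π(i+1)] = 1/2.
By linearity: E[X] = 213 · (1/2) = (214 − 1) · (1/2) = 213/2 ≈ 106.50000.

E[X] = 213/2 = 106.50000.


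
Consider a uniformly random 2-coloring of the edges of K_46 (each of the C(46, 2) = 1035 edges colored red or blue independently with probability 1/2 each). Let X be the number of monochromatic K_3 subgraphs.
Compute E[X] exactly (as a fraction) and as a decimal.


Let X = Σ_S X_S over the C(46, 3) = 15180 subsets S of size 3, where X_S = 1 if the K_3 on S is monochromatic.
For a fixed S, the K_3 on S has C(3, 2) = 3 edges. P[all 3 edges red] = (1/2)^3, and likewise for blue, so P[monochromatic] = 2·(1/2)^3 = 2^{1 − 3} = 1/4.
By linearity of expectation: E[X] = C(46, 3) · 2^{1 − 3} = 15180 · 1/4 = 3795.
Numerically: E[X] ≈ 3795.000000.

E[X] = C(46,3)·2^(1−C(3,2)) = 3795 ≈ 3795.000000.


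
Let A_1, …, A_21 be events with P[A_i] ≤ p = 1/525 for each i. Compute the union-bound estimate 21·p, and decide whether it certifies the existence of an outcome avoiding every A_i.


Union bound: P[∪_{i=1}^{21} A_i] ≤ Σ_i P[A_i] ≤ 21·p = 21·(1/525) = 1/25.
Numerically: 1/25 ≈ 0.04000.
Is 1/25 < 1? YES.
Since P[∪ A_i] ≤ 1/25 < 1, the complement has P[∩ A_i^c] ≥ 1 − 1/25 = 24/25 > 0, so some outcome avoids every A_i.

21·p = 1/25 ≈ 0.04000; existence CERTIFIED by the union bound.


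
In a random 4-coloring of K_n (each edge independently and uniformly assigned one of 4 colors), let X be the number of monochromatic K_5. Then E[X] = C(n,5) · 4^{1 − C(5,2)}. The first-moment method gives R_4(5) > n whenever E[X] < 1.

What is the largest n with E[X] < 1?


We need C(n, 5) · 4^{1 − 10} < 1, i.e. C(n, 5) < 4^{10 − 1} = 262144.
Check values of n near the boundary:
  n = 32: C(32, 5) = 201376; 201376 < 262144? YES
  n = 33: C(33, 5) = 237336; 237336 < 262144? YES
  n = 34: C(34, 5) = 278256; 278256 < 262144? NO
The largest n with C(n, 5) < 262144 is n = 33 (where E[X] = 29667/32768 ≈ 0.905). Hence R_4(5) > 33, i.e. R_4(5) ≥ 34.

Largest n = 33; hence R_4(5) > 33.


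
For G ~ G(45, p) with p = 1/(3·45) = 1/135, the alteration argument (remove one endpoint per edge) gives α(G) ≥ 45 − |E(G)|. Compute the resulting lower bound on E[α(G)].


E[|E(G)|] = C(45, 2)·p = 990 · (1/135) = 22/3.
E[α(G)] ≥ n − E[|E(G)|] = 45 − 22/3 = 113/3.
Numerically: ≈ 37.666667.
(This is only a lower bound; the true E[α(G)] may be larger.)

E[α(G)] ≥ 113/3 ≈ 37.666667.


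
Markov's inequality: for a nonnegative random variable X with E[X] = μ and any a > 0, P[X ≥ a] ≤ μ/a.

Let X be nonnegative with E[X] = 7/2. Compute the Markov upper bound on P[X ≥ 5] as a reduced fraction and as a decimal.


μ = E[X] = 7/2, a = 5.
Markov: P[X ≥ 5] ≤ μ/a = (7/2)/5 = 7/10.
Numerically: ≈ 0.7000.
(Since a = 5 > μ = 3.5000, the bound 7/10 is < 1 and informative.)

P[X ≥ 5] ≤ 7/10 ≈ 0.7000.


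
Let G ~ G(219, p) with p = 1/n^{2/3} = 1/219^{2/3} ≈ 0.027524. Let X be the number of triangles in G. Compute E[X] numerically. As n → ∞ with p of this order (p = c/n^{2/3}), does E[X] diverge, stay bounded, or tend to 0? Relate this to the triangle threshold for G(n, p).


Number of potential triangles: C(219, 3) = 1726669.
Each occurs with probability p³ ≈ (0.027524)³ ≈ 2.0850274e-05.
By linearity: E[X] = C(219, 3)·p³ ≈ 1726669 · 2.0850274e-05 ≈ 36.00152.
Since α = 2/3 < 1, p = c/n^{2/3} ≫ 1/n is above the triangle threshold p ~ 1/n. Asymptotically E[X] ~ (c³/6)·n^{3(1−α)} = (1³/6)·n^{1} → ∞; triangles are abundant w.h.p.

E[X] ≈ 36.00152; in regime p = Θ(1/n^{2/3}) E[X] diverges (above the triangle threshold p ~ 1/n).


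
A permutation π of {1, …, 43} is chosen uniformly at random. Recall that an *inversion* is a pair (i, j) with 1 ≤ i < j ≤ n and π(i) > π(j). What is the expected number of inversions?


Write X = Σ X_I over the C(43, 2) = 903 pairs i < j, with X_I the indicator of one inversion.
There are 903 indicators.
For each fixed pair i < j, the values π(i) and π(j) are two distinct elements of {1, …, 43} in uniformly random order; by symmetry P[π(i) > π(j)] = 1/2.
By linearity: E[X] = 903 · (1/2) = C(43, 2) · (1/2) = 903/2 = 903/2 ≈ 451.500000.

E[X] = 903/2 = 451.500000.


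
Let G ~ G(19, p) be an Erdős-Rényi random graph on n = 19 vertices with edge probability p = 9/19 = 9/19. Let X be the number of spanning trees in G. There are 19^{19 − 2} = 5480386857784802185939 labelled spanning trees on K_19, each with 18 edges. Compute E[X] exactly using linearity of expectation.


K_19 has 19^{19 − 2} = 5480386857784802185939 labelled spanning trees.
For each such spanning tree H, let X_H = 1 if all 18 edges of H are present in G. Then P[X_H = 1] = p^{18} = (9/19)^{18} = 150094635296999121/104127350297911241532841.
By linearity of expectation: E[X] = Σ_H E[X_H] = 5480386857784802185939 · p^{18} = 5480386857784802185939 · 150094635296999121/104127350297911241532841 = 150094635296999121/19.
Numerically: E[X] ≈ 7.9e+15.

E[X] = 5480386857784802185939 · (9/19)^{18} = 150094635296999121/19 ≈ 7.9e+15.


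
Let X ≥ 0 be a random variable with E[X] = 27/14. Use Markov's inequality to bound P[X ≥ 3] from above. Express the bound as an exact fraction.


μ = E[X] = 27/14, a = 3.
Markov: P[X ≥ 3] ≤ μ/a = (27/14)/3 = 9/14.
Numerically: ≈ 0.6429.
(Since a = 3 > μ = 1.9286, the bound 9/14 is < 1 and informative.)

P[X ≥ 3] ≤ 9/14 ≈ 0.6429.


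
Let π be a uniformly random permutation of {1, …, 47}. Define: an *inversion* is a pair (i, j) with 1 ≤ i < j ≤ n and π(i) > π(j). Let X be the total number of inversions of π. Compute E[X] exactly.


Write X = Σ X_I over the C(47, 2) = 1081 pairs i < j, with X_I the indicator of one inversion.
There are 1081 indicators.
For each fixed pair i < j, the values π(i) and π(j) are two distinct elements of {1, …, 47} in uniformly random order; by symmetry P[π(i) > π(j)] = 1/2.
By linearity: E[X] = 1081 · (1/2) = C(47, 2) · (1/2) = 1081/2 = 1081/2 ≈ 540.500.

E[X] = 1081/2 = 540.500.


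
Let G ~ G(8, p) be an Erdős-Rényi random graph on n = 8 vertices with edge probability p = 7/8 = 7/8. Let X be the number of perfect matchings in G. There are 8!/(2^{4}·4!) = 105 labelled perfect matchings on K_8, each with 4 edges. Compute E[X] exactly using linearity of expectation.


K_8 has 8!/(2^{4}·4!) = 105 labelled perfect matchings.
For each such perfect matching H, let X_H = 1 if all 4 edges of H are present in G. Then P[X_H = 1] = p^{4} = (7/8)^{4} = 2401/4096.
By linearity: E[X] = Σ_H E[X_H] = 105 · p^{4} = 105 · 2401/4096 = 252105/4096.
Numerically: E[X] ≈ 61.55.

E[X] = 105 · (7/8)^{4} = 252105/4096 ≈ 61.55.


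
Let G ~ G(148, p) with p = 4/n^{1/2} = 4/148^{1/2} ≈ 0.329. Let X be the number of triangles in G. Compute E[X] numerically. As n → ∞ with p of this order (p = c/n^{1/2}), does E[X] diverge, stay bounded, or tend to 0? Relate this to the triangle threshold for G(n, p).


Number of potential triangles: C(148, 3) = 529396.
Each occurs with probability p³ ≈ (0.329)³ ≈ 3.55457e-02.
By linearity: E[X] = C(148, 3)·p³ ≈ 529396 · 3.55457e-02 ≈ 18817.766.
Since α = 1/2 < 1, p = c/n^{1/2} ≫ 1/n is above the triangle threshold p ~ 1/n. Asymptotically E[X] ~ (c³/6)·n^{3(1−α)} = (4³/6)·n^{1.5} → ∞; triangles are abundant w.h.p.

E[X] ≈ 18817.766; in regime p = Θ(1/n^{1/2}) E[X] diverges (above the triangle threshold p ~ 1/n).


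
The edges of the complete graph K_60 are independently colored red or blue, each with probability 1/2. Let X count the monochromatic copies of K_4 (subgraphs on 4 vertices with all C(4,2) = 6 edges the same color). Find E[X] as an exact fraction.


Let X = Σ_S X_S over the C(60, 4) = 487635 subsets S of size 4, where X_S = 1 if the K_4 on S is monochromatic.
For a fixed S, the K_4 on S has C(4, 2) = 6 edges. P[all 6 edges red] = (1/2)^6, and likewise for blue, so P[monochromatic] = 2·(1/2)^6 = 2^{1 − 6} = 1/32.
Summing: E[X] = C(60, 4) · 2^{1 − 6} = 487635 · 1/32 = 487635/32.
Numerically: E[X] ≈ 15238.5938.

E[X] = C(60,4)·2^(1−C(4,2)) = 487635/32 ≈ 15238.5938.
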